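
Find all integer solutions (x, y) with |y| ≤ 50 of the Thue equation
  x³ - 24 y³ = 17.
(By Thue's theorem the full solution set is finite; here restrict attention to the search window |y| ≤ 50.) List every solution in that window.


The equation is x³ - 24y³ = 17. For fixed y, x³ = 24·y³ + 17, so a solution requires the RHS to be a perfect cube.
Strategy: iterate y from -50 to 50, compute RHS = 24·y³ + 17, and check whether it is a (positive or negative) perfect cube.
Check small values of y:
  y = 0: RHS = 17 is not a perfect cube.
  y = 1: RHS = 41 is not a perfect cube.
  y = -1: RHS = -7 is not a perfect cube.
  y = 2: RHS = 209 is not a perfect cube.
  y = -2: RHS = -175 is not a perfect cube.
  y = 3: RHS = 665 is not a perfect cube.
  y = -3: RHS = -631 is not a perfect cube.
Continuing the search up to |y| = 50 finds no solutions either.
No (x, y) in the scanned range satisfies the equation.

No integer solutions with |y| ≤ 50.


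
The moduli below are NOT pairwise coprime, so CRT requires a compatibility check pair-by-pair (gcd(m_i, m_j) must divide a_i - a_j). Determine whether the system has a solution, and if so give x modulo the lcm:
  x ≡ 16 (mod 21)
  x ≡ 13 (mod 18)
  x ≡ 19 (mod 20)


Moduli 21, 18, 20 are not pairwise coprime, so CRT works modulo lcm(m_i) when all pairwise compatibility conditions hold.
Pairwise compatibility: gcd(m_i, m_j) must divide a_i - a_j for every pair.
Merge one congruence at a time:
  Start: x ≡ 16 (mod 21).
  Combine with x ≡ 13 (mod 18): gcd(21, 18) = 3; 13 - 16 = -3, which IS divisible by 3, so compatible.
    Write x = 16 + 21·t and substitute into x ≡ 13 (mod 18): 21·t ≡ 13 − 16 = -3 (mod 18).
    Divide the congruence (and modulus) by g = 3: 7·t ≡ -1 (mod 6).
    Reduce coefficients mod 6: 1·t ≡ 5 (mod 6).
    So t ≡ 5 (mod 6).
    Then x = 16 + 21·5 = 121, valid modulo lcm(21, 18) = 126: x ≡ 121 (mod 126).
  Combine with x ≡ 19 (mod 20): gcd(126, 20) = 2; 19 - 121 = -102, which IS divisible by 2, so compatible.
    Write x = 121 + 126·t and substitute into x ≡ 19 (mod 20): 126·t ≡ 19 − 121 = -102 (mod 20).
    Divide the congruence (and modulus) by g = 2: 63·t ≡ -51 (mod 10).
    Reduce coefficients mod 10: 3·t ≡ 9 (mod 10).
    The inverse of 3 mod 10 is 7 (since 3·7 = 21 = 2·10 + 1), so t ≡ 7·9 = 63 ≡ 3 (mod 10).
    Then x = 121 + 126·3 = 499, valid modulo lcm(126, 20) = 1260: x ≡ 499 (mod 1260).
Verify: 499 mod 21 = 16, 499 mod 18 = 13, 499 mod 20 = 19.

x ≡ 499 (mod 1260).


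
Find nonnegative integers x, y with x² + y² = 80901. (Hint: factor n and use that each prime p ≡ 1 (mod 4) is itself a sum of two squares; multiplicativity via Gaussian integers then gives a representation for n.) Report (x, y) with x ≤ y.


Step 1: Factor n = 80901 = 3^2 · 89 · 101.
Step 2: Check the mod-4 condition on each prime factor: 3 ≡ 3 (mod 4), exponent 2 (must be even); 89 ≡ 1 (mod 4), exponent 1; 101 ≡ 1 (mod 4), exponent 1.
All primes ≡ 3 (mod 4) appear to even exponent (or don't appear), so by the two-squares theorem n IS expressible as a sum of two squares.
Step 3: Build a representation. Group n = k² · m with k = 3 and m = 89 · 101 = 8989 (a product of primes ≡ 1 (mod 4)); a representation of m scales to one of n via (k·x)² + (k·y)² = k²(x² + y²). Each prime p ≡ 1 (mod 4) is itself a sum of two squares; find a² by testing p − a² for a perfect square:
  89: 89 − 1² = 88, 89 − 2² = 85, 89 − 3² = 80, 89 − 4² = 73, 89 − 5² = 64 = 8² ⇒ 89 = 5² + 8².
  101: 101 − 1² = 100 = 10² ⇒ 101 = 1² + 10².
  Combine using the Brahmagupta–Fibonacci identity (a² + b²)(c² + d²) = (ac − bd)² + (ad + bc)² = (ac + bd)² + (ad − bc)²:
  89 · 101 = 8989: from (5² + 8²)(1² + 10²), take (5·1 − 8·10, 5·10 + 8·1) = (5 − 80, 50 + 8) = (-75, 58); dropping signs (only squares matter) gives (75, 58); check 75² + 58² = 5625 + 3364 = 8989 ✓.
  Scale by k = 3: (3·75, 3·58) = (225, 174).
Step 4: Order so x ≤ y and verify: 174² + 225² = 30276 + 50625 = 80901 = n. ✓

n = 80901 = 174² + 225² (one valid representation with x ≤ y).


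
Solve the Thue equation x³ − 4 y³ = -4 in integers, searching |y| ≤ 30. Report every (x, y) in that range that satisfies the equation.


The equation is x³ - 4y³ = -4. For fixed y, x³ = 4·y³ − 4, so a solution requires the RHS to be a perfect cube.
Strategy: iterate y from -30 to 30, compute RHS = 4·y³ − 4, and check whether it is a (positive or negative) perfect cube.
Check small values of y:
  y = 0: RHS = -4 is not a perfect cube.
  y = 1: RHS = 0 = (0)³ ⇒ x = 0 works.
  y = -1: RHS = -8 = (-2)³ ⇒ x = -2 works.
  y = 2: RHS = 28 is not a perfect cube.
  y = -2: RHS = -36 is not a perfect cube.
  y = 3: RHS = 104 is not a perfect cube.
  y = -3: RHS = -112 is not a perfect cube.
Continuing the search up to |y| = 30 finds no further solutions beyond those listed.
Collected solutions: (0, 1), (-2, -1).

Solutions (with |y| ≤ 30): (0, 1), (-2, -1).


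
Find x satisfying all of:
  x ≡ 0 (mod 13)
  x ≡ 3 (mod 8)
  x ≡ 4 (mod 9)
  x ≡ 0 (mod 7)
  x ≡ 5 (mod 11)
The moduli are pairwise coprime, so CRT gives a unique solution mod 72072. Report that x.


Product of moduli M = 13 · 8 · 9 · 7 · 11 = 72072.
Merge one congruence at a time:
  Start: x ≡ 0 (mod 13).
  Combine with x ≡ 3 (mod 8); new modulus lcm = 104.
    Write x = 0 + 13·t and substitute into x ≡ 3 (mod 8): 13·t ≡ 3 − 0 = 3 (mod 8).
    Reduce coefficients mod 8: 5·t ≡ 3 (mod 8).
    The inverse of 5 mod 8 is 5 (since 5·5 = 25 = 3·8 + 1), so t ≡ 5·3 = 15 ≡ 7 (mod 8).
    Then x = 0 + 13·7 = 91, valid modulo lcm(13, 8) = 104: x ≡ 91 (mod 104).
  Combine with x ≡ 4 (mod 9); new modulus lcm = 936.
    Write x = 91 + 104·t and substitute into x ≡ 4 (mod 9): 104·t ≡ 4 − 91 = -87 (mod 9).
    Reduce coefficients mod 9: 5·t ≡ 3 (mod 9).
    The inverse of 5 mod 9 is 2 (since 5·2 = 10 = 1·9 + 1), so t ≡ 2·3 = 6 ≡ 6 (mod 9).
    Then x = 91 + 104·6 = 715, valid modulo lcm(104, 9) = 936: x ≡ 715 (mod 936).
  Combine with x ≡ 0 (mod 7); new modulus lcm = 6552.
    Write x = 715 + 936·t and substitute into x ≡ 0 (mod 7): 936·t ≡ 0 − 715 = -715 (mod 7).
    Reduce coefficients mod 7: 5·t ≡ 6 (mod 7).
    The inverse of 5 mod 7 is 3 (since 5·3 = 15 = 2·7 + 1), so t ≡ 3·6 = 18 ≡ 4 (mod 7).
    Then x = 715 + 936·4 = 4459, valid modulo lcm(936, 7) = 6552: x ≡ 4459 (mod 6552).
  Combine with x ≡ 5 (mod 11); new modulus lcm = 72072.
    Write x = 4459 + 6552·t and substitute into x ≡ 5 (mod 11): 6552·t ≡ 5 − 4459 = -4454 (mod 11).
    Reduce coefficients mod 11: 7·t ≡ 1 (mod 11).
    The inverse of 7 mod 11 is 8 (since 7·8 = 56 = 5·11 + 1), so t ≡ 8·1 = 8 ≡ 8 (mod 11).
    Then x = 4459 + 6552·8 = 56875, valid modulo lcm(6552, 11) = 72072: x ≡ 56875 (mod 72072).
Verify against each original: 56875 mod 13 = 0, 56875 mod 8 = 3, 56875 mod 9 = 4, 56875 mod 7 = 0, 56875 mod 11 = 5.

x ≡ 56875 (mod 72072).


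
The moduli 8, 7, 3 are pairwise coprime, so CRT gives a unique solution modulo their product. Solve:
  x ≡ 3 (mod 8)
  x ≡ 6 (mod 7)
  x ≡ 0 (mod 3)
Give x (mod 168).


Moduli 8, 7, 3 are pairwise coprime; by CRT there is a unique solution modulo M = 8 · 7 · 3 = 168.
Solve pairwise, accumulating the modulus:
  Start with x ≡ 3 (mod 8).
  Combine with x ≡ 6 (mod 7): since gcd(8, 7) = 1, we get a unique residue mod 56.
    Write x = 3 + 8·t and substitute into x ≡ 6 (mod 7): 8·t ≡ 6 − 3 = 3 (mod 7).
    Reduce coefficients mod 7: 1·t ≡ 3 (mod 7).
    So t ≡ 3 (mod 7).
    Then x = 3 + 8·3 = 27, valid modulo lcm(8, 7) = 56: x ≡ 27 (mod 56).
  Combine with x ≡ 0 (mod 3): since gcd(56, 3) = 1, we get a unique residue mod 168.
    Write x = 27 + 56·t and substitute into x ≡ 0 (mod 3): 56·t ≡ 0 − 27 = -27 (mod 3).
    Reduce coefficients mod 3: 2·t ≡ 0 (mod 3).
    The inverse of 2 mod 3 is 2 (since 2·2 = 4 = 1·3 + 1), so t ≡ 2·0 = 0 ≡ 0 (mod 3).
    Then x = 27 + 56·0 = 27, valid modulo lcm(56, 3) = 168: x ≡ 27 (mod 168).
Verify: 27 mod 8 = 3 ✓, 27 mod 7 = 6 ✓, 27 mod 3 = 0 ✓.

x ≡ 27 (mod 168).


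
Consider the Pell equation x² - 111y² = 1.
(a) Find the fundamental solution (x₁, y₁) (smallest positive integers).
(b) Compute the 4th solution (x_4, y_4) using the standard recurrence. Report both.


Step 1: Find the fundamental solution (x₁, y₁) of x² - 111y² = 1.
  Expand √111 as a continued fraction. a₀ = ⌊√111⌋ = 10; iterate m_{k+1} = d_k·a_k − m_k, d_{k+1} = (111 − m_{k+1}²)/d_k, a_{k+1} = ⌊(a₀ + m_{k+1})/d_{k+1}⌋ (starting m₀ = 0, d₀ = 1), with convergents p_k = a_k·p_{k-1} + p_{k-2}, q_k = a_k·q_{k-1} + q_{k-2} (p₋₁ = 1, q₋₁ = 0):
  k = 0: a₀ = 10; p₀/q₀ = 10/1; p₀² − 111·q₀² = 100 − 111 = -11.
  k = 1: m = 10, d = 11, a = ⌊(10 + 10)/11⌋ = 1; p/q = (1·10 + 1)/(1·1 + 0) = 11/1; p² − 111·q² = 121 − 111 = 10.
  k = 2: m = 1, d = 10, a = ⌊(10 + 1)/10⌋ = 1; p/q = (1·11 + 10)/(1·1 + 1) = 21/2; p² − 111·q² = 441 − 444 = -3.
  k = 3: m = 9, d = 3, a = ⌊(10 + 9)/3⌋ = 6; p/q = (6·21 + 11)/(6·2 + 1) = 137/13; p² − 111·q² = 18769 − 18759 = 10.
  k = 4: m = 9, d = 10, a = ⌊(10 + 9)/10⌋ = 1; p/q = (1·137 + 21)/(1·13 + 2) = 158/15; p² − 111·q² = 24964 − 24975 = -11.
  k = 5: m = 1, d = 11, a = ⌊(10 + 1)/11⌋ = 1; p/q = (1·158 + 137)/(1·15 + 13) = 295/28; p² − 111·q² = 87025 − 87024 = 1.
  The first convergent with p² − 111·q² = 1 gives the fundamental solution (x₁, y₁) = (295, 28).
Step 2: Apply the recurrence (x_{n+1}, y_{n+1}) = (x₁x_n + 111y₁y_n, x₁y_n + y₁x_n) repeatedly.
  From (x_1, y_1) = (295, 28): x_2 = 295·295 + 111·28·28 = 174049; y_2 = 295·28 + 28·295 = 16520.
  From (x_2, y_2) = (174049, 16520): x_3 = 295·174049 + 111·28·16520 = 102688615; y_3 = 295·16520 + 28·174049 = 9746772.
  From (x_3, y_3) = (102688615, 9746772): x_4 = 295·102688615 + 111·28·9746772 = 60586108801; y_4 = 295·9746772 + 28·102688615 = 5750578960.
Step 3: Verify x_4² - 111·y_4² = 3670676579646609657601 - 3670676579646609657600 = 1 (should be 1). ✓

(x_1, y_1) = (295, 28); (x_4, y_4) = (60586108801, 5750578960).


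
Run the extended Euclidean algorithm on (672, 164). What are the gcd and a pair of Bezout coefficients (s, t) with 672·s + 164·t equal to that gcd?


Euclidean algorithm on (672, 164) — divide until remainder is 0:
  672 = 4 · 164 + 16
  164 = 10 · 16 + 4
  16 = 4 · 4 + 0
gcd(672, 164) = 4.
Track Bezout coefficients alongside the remainders: start with r₀ = 672 = a·1 + b·0 (s = 1, t = 0) and r₁ = 164 = a·0 + b·1 (s = 0, t = 1); each new remainder r_{k+1} = r_{k-1} − q_k·r_k inherits s_{k+1} = s_{k-1} − q_k·s_k, t_{k+1} = t_{k-1} − q_k·t_k, so r_k = a·s_k + b·t_k at every step:
  q = 4: r = 16, s = 1 − 4·0 = 1, t = 0 − 4·1 = -4  (check: 672·1 + 164·(-4) = 16)
  q = 10: r = 4, s = 0 − 10·1 = -10, t = 1 − 10·(-4) = 41  (check: 672·(-10) + 164·41 = 4)
The row with r = 4 (the gcd) gives the Bezout coefficients s = -10, t = 41.
Result: 672 · (-10) + 164 · (41) = 4.

gcd(672, 164) = 4; s = -10, t = 41 (check: 672·(-10) + 164·41 = 4).


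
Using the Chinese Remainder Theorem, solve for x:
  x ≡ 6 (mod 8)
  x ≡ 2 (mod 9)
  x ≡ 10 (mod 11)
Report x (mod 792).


Moduli 8, 9, 11 are pairwise coprime; by CRT there is a unique solution modulo M = 8 · 9 · 11 = 792.
Solve pairwise, accumulating the modulus:
  Start with x ≡ 6 (mod 8).
  Combine with x ≡ 2 (mod 9): since gcd(8, 9) = 1, we get a unique residue mod 72.
    Write x = 6 + 8·t and substitute into x ≡ 2 (mod 9): 8·t ≡ 2 − 6 = -4 (mod 9).
    Reduce coefficients mod 9: 8·t ≡ 5 (mod 9).
    The inverse of 8 mod 9 is 8 (since 8·8 = 64 = 7·9 + 1), so t ≡ 8·5 = 40 ≡ 4 (mod 9).
    Then x = 6 + 8·4 = 38, valid modulo lcm(8, 9) = 72: x ≡ 38 (mod 72).
  Combine with x ≡ 10 (mod 11): since gcd(72, 11) = 1, we get a unique residue mod 792.
    Write x = 38 + 72·t and substitute into x ≡ 10 (mod 11): 72·t ≡ 10 − 38 = -28 (mod 11).
    Reduce coefficients mod 11: 6·t ≡ 5 (mod 11).
    The inverse of 6 mod 11 is 2 (since 6·2 = 12 = 1·11 + 1), so t ≡ 2·5 = 10 ≡ 10 (mod 11).
    Then x = 38 + 72·10 = 758, valid modulo lcm(72, 11) = 792: x ≡ 758 (mod 792).
Verify: 758 mod 8 = 6 ✓, 758 mod 9 = 2 ✓, 758 mod 11 = 10 ✓.

x ≡ 758 (mod 792).


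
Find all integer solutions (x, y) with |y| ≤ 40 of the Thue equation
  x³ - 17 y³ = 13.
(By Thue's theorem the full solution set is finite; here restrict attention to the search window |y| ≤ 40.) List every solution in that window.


The equation is x³ - 17y³ = 13. For fixed y, x³ = 17·y³ + 13, so a solution requires the RHS to be a perfect cube.
Strategy: iterate y from -40 to 40, compute RHS = 17·y³ + 13, and check whether it is a (positive or negative) perfect cube.
Check small values of y:
  y = 0: RHS = 13 is not a perfect cube.
  y = 1: RHS = 30 is not a perfect cube.
  y = -1: RHS = -4 is not a perfect cube.
  y = 2: RHS = 149 is not a perfect cube.
  y = -2: RHS = -123 is not a perfect cube.
  y = 3: RHS = 472 is not a perfect cube.
  y = -3: RHS = -446 is not a perfect cube.
Continuing the search up to |y| = 40 finds no solutions either.
No (x, y) in the scanned range satisfies the equation.

No integer solutions with |y| ≤ 40.


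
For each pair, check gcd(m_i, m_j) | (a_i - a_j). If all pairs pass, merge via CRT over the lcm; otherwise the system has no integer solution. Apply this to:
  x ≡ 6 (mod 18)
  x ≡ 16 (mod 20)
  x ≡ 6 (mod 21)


Moduli 18, 20, 21 are not pairwise coprime, so CRT works modulo lcm(m_i) when all pairwise compatibility conditions hold.
Pairwise compatibility: gcd(m_i, m_j) must divide a_i - a_j for every pair.
Merge one congruence at a time:
  Start: x ≡ 6 (mod 18).
  Combine with x ≡ 16 (mod 20): gcd(18, 20) = 2; 16 - 6 = 10, which IS divisible by 2, so compatible.
    Write x = 6 + 18·t and substitute into x ≡ 16 (mod 20): 18·t ≡ 16 − 6 = 10 (mod 20).
    Divide the congruence (and modulus) by g = 2: 9·t ≡ 5 (mod 10).
    The inverse of 9 mod 10 is 9 (since 9·9 = 81 = 8·10 + 1), so t ≡ 9·5 = 45 ≡ 5 (mod 10).
    Then x = 6 + 18·5 = 96, valid modulo lcm(18, 20) = 180: x ≡ 96 (mod 180).
  Combine with x ≡ 6 (mod 21): gcd(180, 21) = 3; 6 - 96 = -90, which IS divisible by 3, so compatible.
    Write x = 96 + 180·t and substitute into x ≡ 6 (mod 21): 180·t ≡ 6 − 96 = -90 (mod 21).
    Divide the congruence (and modulus) by g = 3: 60·t ≡ -30 (mod 7).
    Reduce coefficients mod 7: 4·t ≡ 5 (mod 7).
    The inverse of 4 mod 7 is 2 (since 4·2 = 8 = 1·7 + 1), so t ≡ 2·5 = 10 ≡ 3 (mod 7).
    Then x = 96 + 180·3 = 636, valid modulo lcm(180, 21) = 1260: x ≡ 636 (mod 1260).
Verify: 636 mod 18 = 6, 636 mod 20 = 16, 636 mod 21 = 6.

x ≡ 636 (mod 1260).


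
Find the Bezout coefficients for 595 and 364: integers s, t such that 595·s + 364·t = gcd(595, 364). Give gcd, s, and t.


Euclidean algorithm on (595, 364) — divide until remainder is 0:
  595 = 1 · 364 + 231
  364 = 1 · 231 + 133
  231 = 1 · 133 + 98
  133 = 1 · 98 + 35
  98 = 2 · 35 + 28
  35 = 1 · 28 + 7
  28 = 4 · 7 + 0
gcd(595, 364) = 7.
Track Bezout coefficients alongside the remainders: start with r₀ = 595 = a·1 + b·0 (s = 1, t = 0) and r₁ = 364 = a·0 + b·1 (s = 0, t = 1); each new remainder r_{k+1} = r_{k-1} − q_k·r_k inherits s_{k+1} = s_{k-1} − q_k·s_k, t_{k+1} = t_{k-1} − q_k·t_k, so r_k = a·s_k + b·t_k at every step:
  q = 1: r = 231, s = 1 − 1·0 = 1, t = 0 − 1·1 = -1  (check: 595·1 + 364·(-1) = 231)
  q = 1: r = 133, s = 0 − 1·1 = -1, t = 1 − 1·(-1) = 2  (check: 595·(-1) + 364·2 = 133)
  q = 1: r = 98, s = 1 − 1·(-1) = 2, t = -1 − 1·2 = -3  (check: 595·2 + 364·(-3) = 98)
  q = 1: r = 35, s = -1 − 1·2 = -3, t = 2 − 1·(-3) = 5  (check: 595·(-3) + 364·5 = 35)
  q = 2: r = 28, s = 2 − 2·(-3) = 8, t = -3 − 2·5 = -13  (check: 595·8 + 364·(-13) = 28)
  q = 1: r = 7, s = -3 − 1·8 = -11, t = 5 − 1·(-13) = 18  (check: 595·(-11) + 364·18 = 7)
The row with r = 7 (the gcd) gives the Bezout coefficients s = -11, t = 18.
Result: 595 · (-11) + 364 · (18) = 7.

gcd(595, 364) = 7; s = -11, t = 18 (check: 595·(-11) + 364·18 = 7).


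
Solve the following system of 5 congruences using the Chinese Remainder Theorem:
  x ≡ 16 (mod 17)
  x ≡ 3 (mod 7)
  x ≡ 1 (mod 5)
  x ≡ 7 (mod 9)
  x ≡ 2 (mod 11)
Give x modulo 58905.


Product of moduli M = 17 · 7 · 5 · 9 · 11 = 58905.
Merge one congruence at a time:
  Start: x ≡ 16 (mod 17).
  Combine with x ≡ 3 (mod 7); new modulus lcm = 119.
    Write x = 16 + 17·t and substitute into x ≡ 3 (mod 7): 17·t ≡ 3 − 16 = -13 (mod 7).
    Reduce coefficients mod 7: 3·t ≡ 1 (mod 7).
    The inverse of 3 mod 7 is 5 (since 3·5 = 15 = 2·7 + 1), so t ≡ 5·1 = 5 ≡ 5 (mod 7).
    Then x = 16 + 17·5 = 101, valid modulo lcm(17, 7) = 119: x ≡ 101 (mod 119).
  Combine with x ≡ 1 (mod 5); new modulus lcm = 595.
    Write x = 101 + 119·t and substitute into x ≡ 1 (mod 5): 119·t ≡ 1 − 101 = -100 (mod 5).
    Reduce coefficients mod 5: 4·t ≡ 0 (mod 5).
    The inverse of 4 mod 5 is 4 (since 4·4 = 16 = 3·5 + 1), so t ≡ 4·0 = 0 ≡ 0 (mod 5).
    Then x = 101 + 119·0 = 101, valid modulo lcm(119, 5) = 595: x ≡ 101 (mod 595).
  Combine with x ≡ 7 (mod 9); new modulus lcm = 5355.
    Write x = 101 + 595·t and substitute into x ≡ 7 (mod 9): 595·t ≡ 7 − 101 = -94 (mod 9).
    Reduce coefficients mod 9: 1·t ≡ 5 (mod 9).
    So t ≡ 5 (mod 9).
    Then x = 101 + 595·5 = 3076, valid modulo lcm(595, 9) = 5355: x ≡ 3076 (mod 5355).
  Combine with x ≡ 2 (mod 11); new modulus lcm = 58905.
    Write x = 3076 + 5355·t and substitute into x ≡ 2 (mod 11): 5355·t ≡ 2 − 3076 = -3074 (mod 11).
    Reduce coefficients mod 11: 9·t ≡ 6 (mod 11).
    The inverse of 9 mod 11 is 5 (since 9·5 = 45 = 4·11 + 1), so t ≡ 5·6 = 30 ≡ 8 (mod 11).
    Then x = 3076 + 5355·8 = 45916, valid modulo lcm(5355, 11) = 58905: x ≡ 45916 (mod 58905).
Verify against each original: 45916 mod 17 = 16, 45916 mod 7 = 3, 45916 mod 5 = 1, 45916 mod 9 = 7, 45916 mod 11 = 2.

x ≡ 45916 (mod 58905).


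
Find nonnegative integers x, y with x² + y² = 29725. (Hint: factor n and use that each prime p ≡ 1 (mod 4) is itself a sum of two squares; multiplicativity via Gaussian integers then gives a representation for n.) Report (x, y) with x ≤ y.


Step 1: Factor n = 29725 = 5^2 · 29 · 41.
Step 2: Check the mod-4 condition on each prime factor: 5 ≡ 1 (mod 4), exponent 2; 29 ≡ 1 (mod 4), exponent 1; 41 ≡ 1 (mod 4), exponent 1.
All primes ≡ 3 (mod 4) appear to even exponent (or don't appear), so by the two-squares theorem n IS expressible as a sum of two squares.
Step 3: Build a representation. Group n = k² · m with k = 5 and m = 29 · 41 = 1189 (a product of primes ≡ 1 (mod 4)); a representation of m scales to one of n via (k·x)² + (k·y)² = k²(x² + y²). Each prime p ≡ 1 (mod 4) is itself a sum of two squares; find a² by testing p − a² for a perfect square:
  29: 29 − 1² = 28, 29 − 2² = 25 = 5² ⇒ 29 = 2² + 5².
  41: 41 − 1² = 40, 41 − 2² = 37, 41 − 3² = 32, 41 − 4² = 25 = 5² ⇒ 41 = 4² + 5².
  Combine using the Brahmagupta–Fibonacci identity (a² + b²)(c² + d²) = (ac − bd)² + (ad + bc)² = (ac + bd)² + (ad − bc)²:
  29 · 41 = 1189: from (2² + 5²)(4² + 5²), take (2·4 − 5·5, 2·5 + 5·4) = (8 − 25, 10 + 20) = (-17, 30); dropping signs (only squares matter) gives (17, 30); check 17² + 30² = 289 + 900 = 1189 ✓.
  Scale by k = 5: (5·17, 5·30) = (85, 150).
Step 4: Order so x ≤ y and verify: 85² + 150² = 7225 + 22500 = 29725 = n. ✓

n = 29725 = 85² + 150² (one valid representation with x ≤ y).


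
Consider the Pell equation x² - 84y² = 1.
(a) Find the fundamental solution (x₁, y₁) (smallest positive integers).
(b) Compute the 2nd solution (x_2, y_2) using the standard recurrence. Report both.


Step 1: Find the fundamental solution (x₁, y₁) of x² - 84y² = 1.
  Expand √84 as a continued fraction. a₀ = ⌊√84⌋ = 9; iterate m_{k+1} = d_k·a_k − m_k, d_{k+1} = (84 − m_{k+1}²)/d_k, a_{k+1} = ⌊(a₀ + m_{k+1})/d_{k+1}⌋ (starting m₀ = 0, d₀ = 1), with convergents p_k = a_k·p_{k-1} + p_{k-2}, q_k = a_k·q_{k-1} + q_{k-2} (p₋₁ = 1, q₋₁ = 0):
  k = 0: a₀ = 9; p₀/q₀ = 9/1; p₀² − 84·q₀² = 81 − 84 = -3.
  k = 1: m = 9, d = 3, a = ⌊(9 + 9)/3⌋ = 6; p/q = (6·9 + 1)/(6·1 + 0) = 55/6; p² − 84·q² = 3025 − 3024 = 1.
  The first convergent with p² − 84·q² = 1 gives the fundamental solution (x₁, y₁) = (55, 6).
Step 2: Apply the recurrence (x_{n+1}, y_{n+1}) = (x₁x_n + 84y₁y_n, x₁y_n + y₁x_n) repeatedly.
  From (x_1, y_1) = (55, 6): x_2 = 55·55 + 84·6·6 = 6049; y_2 = 55·6 + 6·55 = 660.
Step 3: Verify x_2² - 84·y_2² = 36590401 - 36590400 = 1 (should be 1). ✓

(x_1, y_1) = (55, 6); (x_2, y_2) = (6049, 660).


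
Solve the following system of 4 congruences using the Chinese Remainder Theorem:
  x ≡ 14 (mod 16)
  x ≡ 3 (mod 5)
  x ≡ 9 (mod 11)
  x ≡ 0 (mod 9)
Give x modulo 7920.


Product of moduli M = 16 · 5 · 11 · 9 = 7920.
Merge one congruence at a time:
  Start: x ≡ 14 (mod 16).
  Combine with x ≡ 3 (mod 5); new modulus lcm = 80.
    Write x = 14 + 16·t and substitute into x ≡ 3 (mod 5): 16·t ≡ 3 − 14 = -11 (mod 5).
    Reduce coefficients mod 5: 1·t ≡ 4 (mod 5).
    So t ≡ 4 (mod 5).
    Then x = 14 + 16·4 = 78, valid modulo lcm(16, 5) = 80: x ≡ 78 (mod 80).
  Combine with x ≡ 9 (mod 11); new modulus lcm = 880.
    Write x = 78 + 80·t and substitute into x ≡ 9 (mod 11): 80·t ≡ 9 − 78 = -69 (mod 11).
    Reduce coefficients mod 11: 3·t ≡ 8 (mod 11).
    The inverse of 3 mod 11 is 4 (since 3·4 = 12 = 1·11 + 1), so t ≡ 4·8 = 32 ≡ 10 (mod 11).
    Then x = 78 + 80·10 = 878, valid modulo lcm(80, 11) = 880: x ≡ 878 (mod 880).
  Combine with x ≡ 0 (mod 9); new modulus lcm = 7920.
    Write x = 878 + 880·t and substitute into x ≡ 0 (mod 9): 880·t ≡ 0 − 878 = -878 (mod 9).
    Reduce coefficients mod 9: 7·t ≡ 4 (mod 9).
    The inverse of 7 mod 9 is 4 (since 7·4 = 28 = 3·9 + 1), so t ≡ 4·4 = 16 ≡ 7 (mod 9).
    Then x = 878 + 880·7 = 7038, valid modulo lcm(880, 9) = 7920: x ≡ 7038 (mod 7920).
Verify against each original: 7038 mod 16 = 14, 7038 mod 5 = 3, 7038 mod 11 = 9, 7038 mod 9 = 0.

x ≡ 7038 (mod 7920).


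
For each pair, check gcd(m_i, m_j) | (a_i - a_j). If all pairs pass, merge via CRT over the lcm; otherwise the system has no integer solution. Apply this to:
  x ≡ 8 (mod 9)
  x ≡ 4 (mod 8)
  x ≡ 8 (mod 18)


Moduli 9, 8, 18 are not pairwise coprime, so CRT works modulo lcm(m_i) when all pairwise compatibility conditions hold.
Pairwise compatibility: gcd(m_i, m_j) must divide a_i - a_j for every pair.
Merge one congruence at a time:
  Start: x ≡ 8 (mod 9).
  Combine with x ≡ 4 (mod 8): gcd(9, 8) = 1; 4 - 8 = -4, which IS divisible by 1, so compatible.
    Write x = 8 + 9·t and substitute into x ≡ 4 (mod 8): 9·t ≡ 4 − 8 = -4 (mod 8).
    Reduce coefficients mod 8: 1·t ≡ 4 (mod 8).
    So t ≡ 4 (mod 8).
    Then x = 8 + 9·4 = 44, valid modulo lcm(9, 8) = 72: x ≡ 44 (mod 72).
  Combine with x ≡ 8 (mod 18): gcd(72, 18) = 18; 8 - 44 = -36, which IS divisible by 18, so compatible.
    Write x = 44 + 72·t and substitute into x ≡ 8 (mod 18): 72·t ≡ 8 − 44 = -36 (mod 18).
    Divide the congruence (and modulus) by g = 18: 4·t ≡ -2 (mod 1).
    Modulo 1 every t works; take t = 0.
    Then x = 44 + 72·0 = 44, valid modulo lcm(72, 18) = 72: x ≡ 44 (mod 72).
Verify: 44 mod 9 = 8, 44 mod 8 = 4, 44 mod 18 = 8.

x ≡ 44 (mod 72).


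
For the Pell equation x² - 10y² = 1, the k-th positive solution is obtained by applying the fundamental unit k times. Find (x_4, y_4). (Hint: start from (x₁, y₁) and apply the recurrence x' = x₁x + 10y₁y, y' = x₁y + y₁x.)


Step 1: Find the fundamental solution (x₁, y₁) of x² - 10y² = 1.
  Expand √10 as a continued fraction. a₀ = ⌊√10⌋ = 3; iterate m_{k+1} = d_k·a_k − m_k, d_{k+1} = (10 − m_{k+1}²)/d_k, a_{k+1} = ⌊(a₀ + m_{k+1})/d_{k+1}⌋ (starting m₀ = 0, d₀ = 1), with convergents p_k = a_k·p_{k-1} + p_{k-2}, q_k = a_k·q_{k-1} + q_{k-2} (p₋₁ = 1, q₋₁ = 0):
  k = 0: a₀ = 3; p₀/q₀ = 3/1; p₀² − 10·q₀² = 9 − 10 = -1.
  k = 1: m = 3, d = 1, a = ⌊(3 + 3)/1⌋ = 6; p/q = (6·3 + 1)/(6·1 + 0) = 19/6; p² − 10·q² = 361 − 360 = 1.
  The first convergent with p² − 10·q² = 1 gives the fundamental solution (x₁, y₁) = (19, 6).
Step 2: Apply the recurrence (x_{n+1}, y_{n+1}) = (x₁x_n + 10y₁y_n, x₁y_n + y₁x_n) repeatedly.
  From (x_1, y_1) = (19, 6): x_2 = 19·19 + 10·6·6 = 721; y_2 = 19·6 + 6·19 = 228.
  From (x_2, y_2) = (721, 228): x_3 = 19·721 + 10·6·228 = 27379; y_3 = 19·228 + 6·721 = 8658.
  From (x_3, y_3) = (27379, 8658): x_4 = 19·27379 + 10·6·8658 = 1039681; y_4 = 19·8658 + 6·27379 = 328776.
Step 3: Verify x_4² - 10·y_4² = 1080936581761 - 1080936581760 = 1 (should be 1). ✓

(x_1, y_1) = (19, 6); (x_4, y_4) = (1039681, 328776).


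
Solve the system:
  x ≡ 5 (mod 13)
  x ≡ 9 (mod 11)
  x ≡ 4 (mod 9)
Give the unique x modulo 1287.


Moduli 13, 11, 9 are pairwise coprime; by CRT there is a unique solution modulo M = 13 · 11 · 9 = 1287.
Solve pairwise, accumulating the modulus:
  Start with x ≡ 5 (mod 13).
  Combine with x ≡ 9 (mod 11): since gcd(13, 11) = 1, we get a unique residue mod 143.
    Write x = 5 + 13·t and substitute into x ≡ 9 (mod 11): 13·t ≡ 9 − 5 = 4 (mod 11).
    Reduce coefficients mod 11: 2·t ≡ 4 (mod 11).
    The inverse of 2 mod 11 is 6 (since 2·6 = 12 = 1·11 + 1), so t ≡ 6·4 = 24 ≡ 2 (mod 11).
    Then x = 5 + 13·2 = 31, valid modulo lcm(13, 11) = 143: x ≡ 31 (mod 143).
  Combine with x ≡ 4 (mod 9): since gcd(143, 9) = 1, we get a unique residue mod 1287.
    Write x = 31 + 143·t and substitute into x ≡ 4 (mod 9): 143·t ≡ 4 − 31 = -27 (mod 9).
    Reduce coefficients mod 9: 8·t ≡ 0 (mod 9).
    The inverse of 8 mod 9 is 8 (since 8·8 = 64 = 7·9 + 1), so t ≡ 8·0 = 0 ≡ 0 (mod 9).
    Then x = 31 + 143·0 = 31, valid modulo lcm(143, 9) = 1287: x ≡ 31 (mod 1287).
Verify: 31 mod 13 = 5 ✓, 31 mod 11 = 9 ✓, 31 mod 9 = 4 ✓.

x ≡ 31 (mod 1287).


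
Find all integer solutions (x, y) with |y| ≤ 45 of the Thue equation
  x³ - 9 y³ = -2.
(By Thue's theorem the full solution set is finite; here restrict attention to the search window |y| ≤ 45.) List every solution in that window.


The equation is x³ - 9y³ = -2. For fixed y, x³ = 9·y³ − 2, so a solution requires the RHS to be a perfect cube.
Strategy: iterate y from -45 to 45, compute RHS = 9·y³ − 2, and check whether it is a (positive or negative) perfect cube.
Check small values of y:
  y = 0: RHS = -2 is not a perfect cube.
  y = 1: RHS = 7 is not a perfect cube.
  y = -1: RHS = -11 is not a perfect cube.
  y = 2: RHS = 70 is not a perfect cube.
  y = -2: RHS = -74 is not a perfect cube.
  y = 3: RHS = 241 is not a perfect cube.
  y = -3: RHS = -245 is not a perfect cube.
Continuing the search up to |y| = 45 finds no solutions either.
No (x, y) in the scanned range satisfies the equation.

No integer solutions with |y| ≤ 45.


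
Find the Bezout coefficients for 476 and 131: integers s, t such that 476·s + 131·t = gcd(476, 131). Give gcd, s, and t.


Euclidean algorithm on (476, 131) — divide until remainder is 0:
  476 = 3 · 131 + 83
  131 = 1 · 83 + 48
  83 = 1 · 48 + 35
  48 = 1 · 35 + 13
  35 = 2 · 13 + 9
  13 = 1 · 9 + 4
  9 = 2 · 4 + 1
  4 = 4 · 1 + 0
gcd(476, 131) = 1.
Track Bezout coefficients alongside the remainders: start with r₀ = 476 = a·1 + b·0 (s = 1, t = 0) and r₁ = 131 = a·0 + b·1 (s = 0, t = 1); each new remainder r_{k+1} = r_{k-1} − q_k·r_k inherits s_{k+1} = s_{k-1} − q_k·s_k, t_{k+1} = t_{k-1} − q_k·t_k, so r_k = a·s_k + b·t_k at every step:
  q = 3: r = 83, s = 1 − 3·0 = 1, t = 0 − 3·1 = -3  (check: 476·1 + 131·(-3) = 83)
  q = 1: r = 48, s = 0 − 1·1 = -1, t = 1 − 1·(-3) = 4  (check: 476·(-1) + 131·4 = 48)
  q = 1: r = 35, s = 1 − 1·(-1) = 2, t = -3 − 1·4 = -7  (check: 476·2 + 131·(-7) = 35)
  q = 1: r = 13, s = -1 − 1·2 = -3, t = 4 − 1·(-7) = 11  (check: 476·(-3) + 131·11 = 13)
  q = 2: r = 9, s = 2 − 2·(-3) = 8, t = -7 − 2·11 = -29  (check: 476·8 + 131·(-29) = 9)
  q = 1: r = 4, s = -3 − 1·8 = -11, t = 11 − 1·(-29) = 40  (check: 476·(-11) + 131·40 = 4)
  q = 2: r = 1, s = 8 − 2·(-11) = 30, t = -29 − 2·40 = -109  (check: 476·30 + 131·(-109) = 1)
The row with r = 1 (the gcd) gives the Bezout coefficients s = 30, t = -109.
Result: 476 · (30) + 131 · (-109) = 1.

gcd(476, 131) = 1; s = 30, t = -109 (check: 476·30 + 131·(-109) = 1).


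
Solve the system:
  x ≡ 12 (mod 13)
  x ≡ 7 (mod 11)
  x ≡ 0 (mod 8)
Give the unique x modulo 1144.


Moduli 13, 11, 8 are pairwise coprime; by CRT there is a unique solution modulo M = 13 · 11 · 8 = 1144.
Solve pairwise, accumulating the modulus:
  Start with x ≡ 12 (mod 13).
  Combine with x ≡ 7 (mod 11): since gcd(13, 11) = 1, we get a unique residue mod 143.
    Write x = 12 + 13·t and substitute into x ≡ 7 (mod 11): 13·t ≡ 7 − 12 = -5 (mod 11).
    Reduce coefficients mod 11: 2·t ≡ 6 (mod 11).
    The inverse of 2 mod 11 is 6 (since 2·6 = 12 = 1·11 + 1), so t ≡ 6·6 = 36 ≡ 3 (mod 11).
    Then x = 12 + 13·3 = 51, valid modulo lcm(13, 11) = 143: x ≡ 51 (mod 143).
  Combine with x ≡ 0 (mod 8): since gcd(143, 8) = 1, we get a unique residue mod 1144.
    Write x = 51 + 143·t and substitute into x ≡ 0 (mod 8): 143·t ≡ 0 − 51 = -51 (mod 8).
    Reduce coefficients mod 8: 7·t ≡ 5 (mod 8).
    The inverse of 7 mod 8 is 7 (since 7·7 = 49 = 6·8 + 1), so t ≡ 7·5 = 35 ≡ 3 (mod 8).
    Then x = 51 + 143·3 = 480, valid modulo lcm(143, 8) = 1144: x ≡ 480 (mod 1144).
Verify: 480 mod 13 = 12 ✓, 480 mod 11 = 7 ✓, 480 mod 8 = 0 ✓.

x ≡ 480 (mod 1144).


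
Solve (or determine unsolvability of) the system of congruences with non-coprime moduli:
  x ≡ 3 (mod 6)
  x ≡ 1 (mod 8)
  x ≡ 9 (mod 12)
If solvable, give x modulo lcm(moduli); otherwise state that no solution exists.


Moduli 6, 8, 12 are not pairwise coprime, so CRT works modulo lcm(m_i) when all pairwise compatibility conditions hold.
Pairwise compatibility: gcd(m_i, m_j) must divide a_i - a_j for every pair.
Merge one congruence at a time:
  Start: x ≡ 3 (mod 6).
  Combine with x ≡ 1 (mod 8): gcd(6, 8) = 2; 1 - 3 = -2, which IS divisible by 2, so compatible.
    Write x = 3 + 6·t and substitute into x ≡ 1 (mod 8): 6·t ≡ 1 − 3 = -2 (mod 8).
    Divide the congruence (and modulus) by g = 2: 3·t ≡ -1 (mod 4).
    Reduce coefficients mod 4: 3·t ≡ 3 (mod 4).
    The inverse of 3 mod 4 is 3 (since 3·3 = 9 = 2·4 + 1), so t ≡ 3·3 = 9 ≡ 1 (mod 4).
    Then x = 3 + 6·1 = 9, valid modulo lcm(6, 8) = 24: x ≡ 9 (mod 24).
  Combine with x ≡ 9 (mod 12): gcd(24, 12) = 12; 9 - 9 = 0, which IS divisible by 12, so compatible.
    Write x = 9 + 24·t and substitute into x ≡ 9 (mod 12): 24·t ≡ 9 − 9 = 0 (mod 12).
    Divide the congruence (and modulus) by g = 12: 2·t ≡ 0 (mod 1).
    Modulo 1 every t works; take t = 0.
    Then x = 9 + 24·0 = 9, valid modulo lcm(24, 12) = 24: x ≡ 9 (mod 24).
Verify: 9 mod 6 = 3, 9 mod 8 = 1, 9 mod 12 = 9.

x ≡ 9 (mod 24).


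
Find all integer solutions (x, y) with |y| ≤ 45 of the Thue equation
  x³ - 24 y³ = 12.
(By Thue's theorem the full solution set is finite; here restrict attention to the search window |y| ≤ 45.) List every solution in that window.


The equation is x³ - 24y³ = 12. For fixed y, x³ = 24·y³ + 12, so a solution requires the RHS to be a perfect cube.
Strategy: iterate y from -45 to 45, compute RHS = 24·y³ + 12, and check whether it is a (positive or negative) perfect cube.
Check small values of y:
  y = 0: RHS = 12 is not a perfect cube.
  y = 1: RHS = 36 is not a perfect cube.
  y = -1: RHS = -12 is not a perfect cube.
  y = 2: RHS = 204 is not a perfect cube.
  y = -2: RHS = -180 is not a perfect cube.
  y = 3: RHS = 660 is not a perfect cube.
  y = -3: RHS = -636 is not a perfect cube.
Continuing the search up to |y| = 45 finds no solutions either.
No (x, y) in the scanned range satisfies the equation.

No integer solutions with |y| ≤ 45.


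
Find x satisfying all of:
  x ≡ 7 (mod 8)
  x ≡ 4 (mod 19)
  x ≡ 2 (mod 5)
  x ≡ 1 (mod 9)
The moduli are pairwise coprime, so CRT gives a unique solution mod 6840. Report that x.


Product of moduli M = 8 · 19 · 5 · 9 = 6840.
Merge one congruence at a time:
  Start: x ≡ 7 (mod 8).
  Combine with x ≡ 4 (mod 19); new modulus lcm = 152.
    Write x = 7 + 8·t and substitute into x ≡ 4 (mod 19): 8·t ≡ 4 − 7 = -3 (mod 19).
    Reduce coefficients mod 19: 8·t ≡ 16 (mod 19).
    The inverse of 8 mod 19 is 12 (since 8·12 = 96 = 5·19 + 1), so t ≡ 12·16 = 192 ≡ 2 (mod 19).
    Then x = 7 + 8·2 = 23, valid modulo lcm(8, 19) = 152: x ≡ 23 (mod 152).
  Combine with x ≡ 2 (mod 5); new modulus lcm = 760.
    Write x = 23 + 152·t and substitute into x ≡ 2 (mod 5): 152·t ≡ 2 − 23 = -21 (mod 5).
    Reduce coefficients mod 5: 2·t ≡ 4 (mod 5).
    The inverse of 2 mod 5 is 3 (since 2·3 = 6 = 1·5 + 1), so t ≡ 3·4 = 12 ≡ 2 (mod 5).
    Then x = 23 + 152·2 = 327, valid modulo lcm(152, 5) = 760: x ≡ 327 (mod 760).
  Combine with x ≡ 1 (mod 9); new modulus lcm = 6840.
    Write x = 327 + 760·t and substitute into x ≡ 1 (mod 9): 760·t ≡ 1 − 327 = -326 (mod 9).
    Reduce coefficients mod 9: 4·t ≡ 7 (mod 9).
    The inverse of 4 mod 9 is 7 (since 4·7 = 28 = 3·9 + 1), so t ≡ 7·7 = 49 ≡ 4 (mod 9).
    Then x = 327 + 760·4 = 3367, valid modulo lcm(760, 9) = 6840: x ≡ 3367 (mod 6840).
Verify against each original: 3367 mod 8 = 7, 3367 mod 19 = 4, 3367 mod 5 = 2, 3367 mod 9 = 1.

x ≡ 3367 (mod 6840).


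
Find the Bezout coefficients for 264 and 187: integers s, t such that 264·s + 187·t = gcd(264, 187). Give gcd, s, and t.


Euclidean algorithm on (264, 187) — divide until remainder is 0:
  264 = 1 · 187 + 77
  187 = 2 · 77 + 33
  77 = 2 · 33 + 11
  33 = 3 · 11 + 0
gcd(264, 187) = 11.
Track Bezout coefficients alongside the remainders: start with r₀ = 264 = a·1 + b·0 (s = 1, t = 0) and r₁ = 187 = a·0 + b·1 (s = 0, t = 1); each new remainder r_{k+1} = r_{k-1} − q_k·r_k inherits s_{k+1} = s_{k-1} − q_k·s_k, t_{k+1} = t_{k-1} − q_k·t_k, so r_k = a·s_k + b·t_k at every step:
  q = 1: r = 77, s = 1 − 1·0 = 1, t = 0 − 1·1 = -1  (check: 264·1 + 187·(-1) = 77)
  q = 2: r = 33, s = 0 − 2·1 = -2, t = 1 − 2·(-1) = 3  (check: 264·(-2) + 187·3 = 33)
  q = 2: r = 11, s = 1 − 2·(-2) = 5, t = -1 − 2·3 = -7  (check: 264·5 + 187·(-7) = 11)
The row with r = 11 (the gcd) gives the Bezout coefficients s = 5, t = -7.
Result: 264 · (5) + 187 · (-7) = 11.

gcd(264, 187) = 11; s = 5, t = -7 (check: 264·5 + 187·(-7) = 11).


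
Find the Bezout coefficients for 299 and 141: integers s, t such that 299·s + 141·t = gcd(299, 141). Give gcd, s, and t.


Euclidean algorithm on (299, 141) — divide until remainder is 0:
  299 = 2 · 141 + 17
  141 = 8 · 17 + 5
  17 = 3 · 5 + 2
  5 = 2 · 2 + 1
  2 = 2 · 1 + 0
gcd(299, 141) = 1.
Track Bezout coefficients alongside the remainders: start with r₀ = 299 = a·1 + b·0 (s = 1, t = 0) and r₁ = 141 = a·0 + b·1 (s = 0, t = 1); each new remainder r_{k+1} = r_{k-1} − q_k·r_k inherits s_{k+1} = s_{k-1} − q_k·s_k, t_{k+1} = t_{k-1} − q_k·t_k, so r_k = a·s_k + b·t_k at every step:
  q = 2: r = 17, s = 1 − 2·0 = 1, t = 0 − 2·1 = -2  (check: 299·1 + 141·(-2) = 17)
  q = 8: r = 5, s = 0 − 8·1 = -8, t = 1 − 8·(-2) = 17  (check: 299·(-8) + 141·17 = 5)
  q = 3: r = 2, s = 1 − 3·(-8) = 25, t = -2 − 3·17 = -53  (check: 299·25 + 141·(-53) = 2)
  q = 2: r = 1, s = -8 − 2·25 = -58, t = 17 − 2·(-53) = 123  (check: 299·(-58) + 141·123 = 1)
The row with r = 1 (the gcd) gives the Bezout coefficients s = -58, t = 123.
Result: 299 · (-58) + 141 · (123) = 1.

gcd(299, 141) = 1; s = -58, t = 123 (check: 299·(-58) + 141·123 = 1).


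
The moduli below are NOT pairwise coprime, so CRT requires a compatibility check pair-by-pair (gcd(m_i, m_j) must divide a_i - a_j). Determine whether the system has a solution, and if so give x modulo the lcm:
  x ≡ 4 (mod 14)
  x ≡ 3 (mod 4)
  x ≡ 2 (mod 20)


Moduli 14, 4, 20 are not pairwise coprime, so CRT works modulo lcm(m_i) when all pairwise compatibility conditions hold.
Pairwise compatibility: gcd(m_i, m_j) must divide a_i - a_j for every pair.
Merge one congruence at a time:
  Start: x ≡ 4 (mod 14).
  Combine with x ≡ 3 (mod 4): gcd(14, 4) = 2, and 3 - 4 = -1 is NOT divisible by 2.
    ⇒ system is inconsistent (no integer solution).

No solution (the system is inconsistent).


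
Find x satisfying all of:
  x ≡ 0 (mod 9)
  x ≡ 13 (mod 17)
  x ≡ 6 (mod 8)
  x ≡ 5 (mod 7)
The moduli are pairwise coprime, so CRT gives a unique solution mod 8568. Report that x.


Product of moduli M = 9 · 17 · 8 · 7 = 8568.
Merge one congruence at a time:
  Start: x ≡ 0 (mod 9).
  Combine with x ≡ 13 (mod 17); new modulus lcm = 153.
    Write x = 0 + 9·t and substitute into x ≡ 13 (mod 17): 9·t ≡ 13 − 0 = 13 (mod 17).
    The inverse of 9 mod 17 is 2 (since 9·2 = 18 = 1·17 + 1), so t ≡ 2·13 = 26 ≡ 9 (mod 17).
    Then x = 0 + 9·9 = 81, valid modulo lcm(9, 17) = 153: x ≡ 81 (mod 153).
  Combine with x ≡ 6 (mod 8); new modulus lcm = 1224.
    Write x = 81 + 153·t and substitute into x ≡ 6 (mod 8): 153·t ≡ 6 − 81 = -75 (mod 8).
    Reduce coefficients mod 8: 1·t ≡ 5 (mod 8).
    So t ≡ 5 (mod 8).
    Then x = 81 + 153·5 = 846, valid modulo lcm(153, 8) = 1224: x ≡ 846 (mod 1224).
  Combine with x ≡ 5 (mod 7); new modulus lcm = 8568.
    Write x = 846 + 1224·t and substitute into x ≡ 5 (mod 7): 1224·t ≡ 5 − 846 = -841 (mod 7).
    Reduce coefficients mod 7: 6·t ≡ 6 (mod 7).
    The inverse of 6 mod 7 is 6 (since 6·6 = 36 = 5·7 + 1), so t ≡ 6·6 = 36 ≡ 1 (mod 7).
    Then x = 846 + 1224·1 = 2070, valid modulo lcm(1224, 7) = 8568: x ≡ 2070 (mod 8568).
Verify against each original: 2070 mod 9 = 0, 2070 mod 17 = 13, 2070 mod 8 = 6, 2070 mod 7 = 5.

x ≡ 2070 (mod 8568).


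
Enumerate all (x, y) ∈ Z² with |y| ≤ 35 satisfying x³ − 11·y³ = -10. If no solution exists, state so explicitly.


The equation is x³ - 11y³ = -10. For fixed y, x³ = 11·y³ − 10, so a solution requires the RHS to be a perfect cube.
Strategy: iterate y from -35 to 35, compute RHS = 11·y³ − 10, and check whether it is a (positive or negative) perfect cube.
Check small values of y:
  y = 0: RHS = -10 is not a perfect cube.
  y = 1: RHS = 1 = (1)³ ⇒ x = 1 works.
  y = -1: RHS = -21 is not a perfect cube.
  y = 2: RHS = 78 is not a perfect cube.
  y = -2: RHS = -98 is not a perfect cube.
  y = 3: RHS = 287 is not a perfect cube.
  y = -3: RHS = -307 is not a perfect cube.
Continuing the search up to |y| = 35 finds no further solutions beyond those listed.
Collected solutions: (1, 1).

Solutions (with |y| ≤ 35): (1, 1).


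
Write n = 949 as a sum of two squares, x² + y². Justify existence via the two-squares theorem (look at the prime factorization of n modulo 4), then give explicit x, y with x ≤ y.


Step 1: Factor n = 949 = 13 · 73.
Step 2: Check the mod-4 condition on each prime factor: 13 ≡ 1 (mod 4), exponent 1; 73 ≡ 1 (mod 4), exponent 1.
All primes ≡ 3 (mod 4) appear to even exponent (or don't appear), so by the two-squares theorem n IS expressible as a sum of two squares.
Step 3: Build a representation. Here n = 13 · 73 is a product of primes ≡ 1 (mod 4). Each prime p ≡ 1 (mod 4) is itself a sum of two squares; find a² by testing p − a² for a perfect square:
  13: 13 − 1² = 12, 13 − 2² = 9 = 3² ⇒ 13 = 2² + 3².
  73: 73 − 1² = 72, 73 − 2² = 69, 73 − 3² = 64 = 8² ⇒ 73 = 3² + 8².
  Combine using the Brahmagupta–Fibonacci identity (a² + b²)(c² + d²) = (ac − bd)² + (ad + bc)² = (ac + bd)² + (ad − bc)²:
  13 · 73 = 949: from (2² + 3²)(3² + 8²), take (2·3 − 3·8, 2·8 + 3·3) = (6 − 24, 16 + 9) = (-18, 25); dropping signs (only squares matter) gives (18, 25); check 18² + 25² = 324 + 625 = 949 ✓.
Step 4: Order so x ≤ y and verify: 18² + 25² = 324 + 625 = 949 = n. ✓

n = 949 = 18² + 25² (one valid representation with x ≤ y).
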